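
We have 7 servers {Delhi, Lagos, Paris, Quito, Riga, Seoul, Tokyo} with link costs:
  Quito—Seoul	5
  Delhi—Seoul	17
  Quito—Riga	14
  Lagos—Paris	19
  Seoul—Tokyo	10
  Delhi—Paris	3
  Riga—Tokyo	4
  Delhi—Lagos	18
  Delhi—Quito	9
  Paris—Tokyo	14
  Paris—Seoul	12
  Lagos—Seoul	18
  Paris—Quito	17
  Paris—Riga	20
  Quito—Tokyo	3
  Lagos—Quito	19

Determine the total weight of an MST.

Prim, starting at Seoul.
Step 1: cheapest edge leaving the tree is Quito—Seoul (5); add Quito.
Step 2: cheapest edge leaving the tree is Quito—Tokyo (3); add Tokyo.
Step 3: cheapest edge leaving the tree is Riga—Tokyo (4); add Riga.
Step 4: cheapest edge leaving the tree is Delhi—Quito (9); add Delhi.
Step 5: cheapest edge leaving the tree is Delhi—Paris (3); add Paris.
Step 6: cheapest edge leaving the tree is Delhi—Lagos (18); add Lagos.
MST edges: Quito—Seoul, Quito—Tokyo, Riga—Tokyo, Delhi—Quito, Delhi—Paris, Delhi—Lagos; total weight 5+3+4+9+3+18 = 42.

42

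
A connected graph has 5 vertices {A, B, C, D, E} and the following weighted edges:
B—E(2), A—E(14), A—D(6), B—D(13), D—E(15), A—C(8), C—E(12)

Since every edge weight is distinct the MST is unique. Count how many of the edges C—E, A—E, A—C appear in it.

2

Kruskal: consider edges lightest-first.
B—E (2): add — endpoints in different components.
A—D (6): add — endpoints in different components.
A—C (8): add — endpoints in different components.
C—E (12): add — endpoints in different components.
MST edge set: {B—E, A—D, A—C, C—E}.
Of the listed edges, {C—E, A—C} are in the MST → 2.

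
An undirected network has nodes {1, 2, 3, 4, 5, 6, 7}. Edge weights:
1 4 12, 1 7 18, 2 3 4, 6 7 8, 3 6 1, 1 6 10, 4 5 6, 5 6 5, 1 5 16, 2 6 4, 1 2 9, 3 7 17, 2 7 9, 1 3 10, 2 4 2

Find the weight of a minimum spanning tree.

Kruskal: consider edges lightest-first.
3 6 (1): add. Components now {1} {2} {3,6} {4} {5} {7}
2 4 (2): add. Components now {1} {2,4} {3,6} {5} {7}
2 3 (4): add. Components now {1} {2,3,4,6} {5} {7}
2 6 (4): skip — 2 and 6 already connected.
5 6 (5): add. Components now {1} {2,3,4,5,6} {7}
4 5 (6): skip — 4 and 5 already connected.
6 7 (8): add. Components now {1} {2,3,4,5,6,7}
1 2 (9): add. Components now {1,2,3,4,5,6,7}
MST edges: 3 6, 2 4, 2 3, 5 6, 6 7, 1 2; total weight 1+2+4+5+8+9 = 29.

29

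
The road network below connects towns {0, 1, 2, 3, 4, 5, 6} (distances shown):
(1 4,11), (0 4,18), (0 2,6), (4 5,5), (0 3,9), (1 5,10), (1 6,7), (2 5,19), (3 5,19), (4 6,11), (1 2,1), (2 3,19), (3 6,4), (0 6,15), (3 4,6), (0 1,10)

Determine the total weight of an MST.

Prim, starting at 6.
Step 1: cheapest edge leaving the tree is 3 6 (4); add 3.
Step 2: cheapest edge leaving the tree is 3 4 (6); add 4.
Step 3: cheapest edge leaving the tree is 4 5 (5); add 5.
Step 4: cheapest edge leaving the tree is 1 6 (7); add 1.
Step 5: cheapest edge leaving the tree is 1 2 (1); add 2.
Step 6: cheapest edge leaving the tree is 0 2 (6); add 0.
MST edges: 3 6, 3 4, 4 5, 1 6, 1 2, 0 2; total weight 4+6+5+7+1+6 = 29.

29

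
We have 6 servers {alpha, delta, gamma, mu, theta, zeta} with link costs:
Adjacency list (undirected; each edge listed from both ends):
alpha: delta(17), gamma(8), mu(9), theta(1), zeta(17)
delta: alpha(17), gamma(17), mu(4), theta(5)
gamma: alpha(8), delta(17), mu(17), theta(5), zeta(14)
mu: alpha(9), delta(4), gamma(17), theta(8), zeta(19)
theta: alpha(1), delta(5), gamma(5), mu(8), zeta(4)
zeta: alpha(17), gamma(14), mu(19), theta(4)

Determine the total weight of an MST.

19

Kruskal: consider edges lightest-first.
alpha—theta (1): add. Components now {alpha,theta} {delta} {zeta} {mu} {gamma}
delta—mu (4): add. Components now {alpha,theta} {delta,mu} {zeta} {gamma}
theta—zeta (4): add. Components now {alpha,theta,zeta} {delta,mu} {gamma}
delta—theta (5): add. Components now {alpha,delta,mu,theta,zeta} {gamma}
gamma—theta (5): add. Components now {alpha,delta,gamma,mu,theta,zeta}
MST edges: alpha—theta, delta—mu, theta—zeta, delta—theta, gamma—theta; total weight 1+4+4+5+5 = 19.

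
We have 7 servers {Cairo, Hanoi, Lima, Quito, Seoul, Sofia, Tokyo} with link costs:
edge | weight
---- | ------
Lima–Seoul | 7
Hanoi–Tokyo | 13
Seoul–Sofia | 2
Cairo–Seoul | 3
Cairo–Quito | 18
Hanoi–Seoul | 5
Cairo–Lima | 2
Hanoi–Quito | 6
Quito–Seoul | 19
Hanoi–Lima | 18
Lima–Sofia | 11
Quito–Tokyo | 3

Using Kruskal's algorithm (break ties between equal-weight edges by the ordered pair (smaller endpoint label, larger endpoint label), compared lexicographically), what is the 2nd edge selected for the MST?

Seoul-Sofia

Sort edges by weight, then run Kruskal:
Cairo–Lima (2): add. Components now {Cairo,Lima} {Tokyo} {Seoul} {Hanoi} {Quito} {Sofia}
Seoul–Sofia (2): add. Components now {Cairo,Lima} {Tokyo} {Seoul,Sofia} {Hanoi} {Quito}
Cairo–Seoul (3): add. Components now {Cairo,Lima,Seoul,Sofia} {Tokyo} {Hanoi} {Quito}
Quito–Tokyo (3): add. Components now {Cairo,Lima,Seoul,Sofia} {Quito,Tokyo} {Hanoi}
Hanoi–Seoul (5): add. Components now {Cairo,Hanoi,Lima,Seoul,Sofia} {Quito,Tokyo}
Hanoi–Quito (6): add. Components now {Cairo,Hanoi,Lima,Quito,Seoul,Sofia,Tokyo}
The 2nd edge added is Seoul–Sofia.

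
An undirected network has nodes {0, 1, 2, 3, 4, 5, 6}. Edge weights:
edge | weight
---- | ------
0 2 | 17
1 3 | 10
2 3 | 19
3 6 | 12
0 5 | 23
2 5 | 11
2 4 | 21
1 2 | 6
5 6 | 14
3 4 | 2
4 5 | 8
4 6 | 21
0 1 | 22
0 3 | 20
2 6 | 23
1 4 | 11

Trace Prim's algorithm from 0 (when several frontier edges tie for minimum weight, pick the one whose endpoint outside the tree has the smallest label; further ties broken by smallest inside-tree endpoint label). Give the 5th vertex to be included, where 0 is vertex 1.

Prim's algorithm from 0:
Step 1: cheapest edge leaving the tree is 0 2 (17); add 2.
Step 2: cheapest edge leaving the tree is 1 2 (6); add 1.
Step 3: cheapest edge leaving the tree is 1 3 (10); add 3.
Step 4: cheapest edge leaving the tree is 3 4 (2); add 4.
Step 5: cheapest edge leaving the tree is 4 5 (8); add 5.
Step 6: cheapest edge leaving the tree is 3 6 (12); add 6.
Vertex order: 0, 2, 1, 3, 4, 5, 6. The 5th vertex is 4.

4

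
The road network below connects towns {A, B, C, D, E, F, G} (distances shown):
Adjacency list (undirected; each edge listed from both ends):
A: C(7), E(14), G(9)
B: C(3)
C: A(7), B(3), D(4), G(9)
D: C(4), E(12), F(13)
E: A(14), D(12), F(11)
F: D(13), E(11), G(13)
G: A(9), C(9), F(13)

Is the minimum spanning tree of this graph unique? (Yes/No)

Kruskal: consider edges lightest-first.
B-C (3): add — endpoints in different components.
C-D (4): add — endpoints in different components.
A-C (7): add — endpoints in different components.
A-G (9): add — endpoints in different components.
C-G (9): skip — C and G already connected.
E-F (11): add — endpoints in different components.
D-E (12): add — endpoints in different components.
Non-tree edge C-G has weight 9, equal to the heaviest edge on its tree cycle — swapping gives another MST of the same weight. Not unique.

No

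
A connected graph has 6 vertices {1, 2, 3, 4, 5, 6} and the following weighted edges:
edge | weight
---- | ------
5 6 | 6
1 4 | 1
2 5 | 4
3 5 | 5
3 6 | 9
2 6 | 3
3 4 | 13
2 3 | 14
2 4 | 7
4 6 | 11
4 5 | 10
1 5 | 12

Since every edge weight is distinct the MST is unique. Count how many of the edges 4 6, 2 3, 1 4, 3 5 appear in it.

Kruskal's algorithm — process edges by increasing weight (ties by edge label):
1 4 (1): add — endpoints in different components.
2 6 (3): add — endpoints in different components.
2 5 (4): add — endpoints in different components.
3 5 (5): add — endpoints in different components.
5 6 (6): skip — 5 and 6 already connected.
2 4 (7): add — endpoints in different components.
MST edge set: {1 4, 2 6, 2 5, 3 5, 2 4}.
Of the listed edges, {1 4, 3 5} are in the MST → 2.

2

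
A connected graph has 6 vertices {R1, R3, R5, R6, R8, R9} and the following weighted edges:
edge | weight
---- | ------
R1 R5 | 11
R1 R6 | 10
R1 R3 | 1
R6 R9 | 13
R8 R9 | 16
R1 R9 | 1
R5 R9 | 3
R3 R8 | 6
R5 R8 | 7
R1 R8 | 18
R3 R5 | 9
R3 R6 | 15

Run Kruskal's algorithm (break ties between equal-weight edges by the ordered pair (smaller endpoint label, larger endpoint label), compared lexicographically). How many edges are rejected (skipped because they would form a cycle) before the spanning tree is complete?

2

Kruskal: consider edges lightest-first.
R1 R3 (1): add — endpoints in different components.
R1 R9 (1): add — endpoints in different components.
R5 R9 (3): add — endpoints in different components.
R3 R8 (6): add — endpoints in different components.
R5 R8 (7): skip — R8 and R5 already connected.
R3 R5 (9): skip — R5 and R3 already connected.
R1 R6 (10): add — endpoints in different components.
Edges rejected before the tree was complete: 2.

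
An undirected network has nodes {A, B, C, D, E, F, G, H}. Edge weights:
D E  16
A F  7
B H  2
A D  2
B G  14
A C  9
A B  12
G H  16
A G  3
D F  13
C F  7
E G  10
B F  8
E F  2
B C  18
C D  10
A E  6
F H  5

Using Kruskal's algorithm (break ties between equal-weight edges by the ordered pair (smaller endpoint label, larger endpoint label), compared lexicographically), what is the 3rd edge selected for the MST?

E-F

Sort edges by weight, then run Kruskal:
A D (2): add — endpoints in different components.
B H (2): add — endpoints in different components.
E F (2): add — endpoints in different components.
A G (3): add — endpoints in different components.
F H (5): add — endpoints in different components.
A E (6): add — endpoints in different components.
A F (7): skip — A and F already connected.
C F (7): add — endpoints in different components.
The 3rd edge added is E F.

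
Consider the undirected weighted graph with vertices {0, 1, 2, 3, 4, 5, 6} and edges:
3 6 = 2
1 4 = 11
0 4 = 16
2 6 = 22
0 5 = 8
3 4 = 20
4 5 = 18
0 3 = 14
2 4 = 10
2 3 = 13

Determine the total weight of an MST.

Sort edges by weight, then run Kruskal:
3 6 (2): add — endpoints in different components.
0 5 (8): add — endpoints in different components.
2 4 (10): add — endpoints in different components.
1 4 (11): add — endpoints in different components.
2 3 (13): add — endpoints in different components.
0 3 (14): add — endpoints in different components.
MST edges: 3 6, 0 5, 2 4, 1 4, 2 3, 0 3; total weight 2+8+10+11+13+14 = 58.

58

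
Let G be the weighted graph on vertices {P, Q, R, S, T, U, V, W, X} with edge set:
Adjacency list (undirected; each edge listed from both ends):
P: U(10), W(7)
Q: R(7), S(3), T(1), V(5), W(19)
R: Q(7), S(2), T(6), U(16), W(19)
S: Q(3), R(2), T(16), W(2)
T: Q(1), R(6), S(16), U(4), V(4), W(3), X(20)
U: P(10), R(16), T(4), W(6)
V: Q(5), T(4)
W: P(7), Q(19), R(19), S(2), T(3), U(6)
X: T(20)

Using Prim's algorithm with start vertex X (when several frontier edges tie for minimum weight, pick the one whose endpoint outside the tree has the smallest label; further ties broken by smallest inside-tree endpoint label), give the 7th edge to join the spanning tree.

T-V

Prim's algorithm from X:
Step 1: cheapest edge leaving the tree is T–X (20); add T.
Step 2: cheapest edge leaving the tree is Q–T (1); add Q.
Step 3: cheapest edge leaving the tree is Q–S (3); add S.
Step 4: cheapest edge leaving the tree is R–S (2); add R.
Step 5: cheapest edge leaving the tree is S–W (2); add W.
Step 6: cheapest edge leaving the tree is T–U (4); add U.
Step 7: cheapest edge leaving the tree is T–V (4); add V.
Step 8: cheapest edge leaving the tree is P–W (7); add P.
The 7th edge added is T–V.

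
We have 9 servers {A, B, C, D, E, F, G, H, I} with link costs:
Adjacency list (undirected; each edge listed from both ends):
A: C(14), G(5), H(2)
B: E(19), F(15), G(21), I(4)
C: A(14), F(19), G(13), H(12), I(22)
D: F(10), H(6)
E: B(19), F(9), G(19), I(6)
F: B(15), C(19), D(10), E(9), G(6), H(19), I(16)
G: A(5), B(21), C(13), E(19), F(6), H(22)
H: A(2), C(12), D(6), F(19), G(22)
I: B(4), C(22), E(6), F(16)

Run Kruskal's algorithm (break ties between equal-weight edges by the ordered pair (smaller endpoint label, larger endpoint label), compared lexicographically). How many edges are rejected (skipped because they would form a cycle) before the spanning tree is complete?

1

Sort edges by weight, then run Kruskal:
A–H (2): add — endpoints in different components.
B–I (4): add — endpoints in different components.
A–G (5): add — endpoints in different components.
D–H (6): add — endpoints in different components.
E–I (6): add — endpoints in different components.
F–G (6): add — endpoints in different components.
E–F (9): add — endpoints in different components.
D–F (10): skip — D and F already connected.
C–H (12): add — endpoints in different components.
Edges rejected before the tree was complete: 1.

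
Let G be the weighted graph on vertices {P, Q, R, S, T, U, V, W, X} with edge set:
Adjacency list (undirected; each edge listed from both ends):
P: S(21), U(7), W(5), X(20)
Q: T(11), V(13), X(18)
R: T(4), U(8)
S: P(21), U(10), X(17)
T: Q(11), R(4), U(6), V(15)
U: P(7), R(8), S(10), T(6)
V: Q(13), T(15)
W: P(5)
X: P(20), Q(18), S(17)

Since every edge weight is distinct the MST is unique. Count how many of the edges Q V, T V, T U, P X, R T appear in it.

Kruskal: consider edges lightest-first.
R T (4): add — endpoints in different components.
P W (5): add — endpoints in different components.
T U (6): add — endpoints in different components.
P U (7): add — endpoints in different components.
R U (8): skip — U and R already connected.
S U (10): add — endpoints in different components.
Q T (11): add — endpoints in different components.
Q V (13): add — endpoints in different components.
T V (15): skip — T and V already connected.
S X (17): add — endpoints in different components.
MST edge set: {R T, P W, T U, P U, S U, Q T, Q V, S X}.
Of the listed edges, {Q V, T U, R T} are in the MST → 3.

3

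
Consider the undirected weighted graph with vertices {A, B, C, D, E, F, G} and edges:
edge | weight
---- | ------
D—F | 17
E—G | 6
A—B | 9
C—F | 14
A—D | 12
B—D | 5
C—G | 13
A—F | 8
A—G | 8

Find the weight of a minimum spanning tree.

49

Sort edges by weight, then run Kruskal:
B—D (5): add. Components now {A} {B,D} {C} {E} {F} {G}
E—G (6): add. Components now {A} {B,D} {C} {E,G} {F}
A—F (8): add. Components now {A,F} {B,D} {C} {E,G}
A—G (8): add. Components now {A,E,F,G} {B,D} {C}
A—B (9): add. Components now {A,B,D,E,F,G} {C}
A—D (12): skip — A and D already connected.
C—G (13): add. Components now {A,B,C,D,E,F,G}
MST edges: B—D, E—G, A—F, A—G, A—B, C—G; total weight 5+6+8+8+9+13 = 49.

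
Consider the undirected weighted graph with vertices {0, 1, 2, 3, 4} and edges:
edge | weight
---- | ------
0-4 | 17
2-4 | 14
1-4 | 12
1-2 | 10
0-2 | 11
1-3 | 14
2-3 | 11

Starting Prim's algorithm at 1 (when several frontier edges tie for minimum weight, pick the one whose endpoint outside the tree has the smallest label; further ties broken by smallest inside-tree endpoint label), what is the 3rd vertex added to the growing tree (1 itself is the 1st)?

0

Grow the tree from 1 using Prim:
Step 1: cheapest edge leaving the tree is 1-2 (10); add 2.
Step 2: cheapest edge leaving the tree is 0-2 (11); add 0.
Step 3: cheapest edge leaving the tree is 2-3 (11); add 3.
Step 4: cheapest edge leaving the tree is 1-4 (12); add 4.
Vertex order: 1, 2, 0, 3, 4. The 3rd vertex is 0.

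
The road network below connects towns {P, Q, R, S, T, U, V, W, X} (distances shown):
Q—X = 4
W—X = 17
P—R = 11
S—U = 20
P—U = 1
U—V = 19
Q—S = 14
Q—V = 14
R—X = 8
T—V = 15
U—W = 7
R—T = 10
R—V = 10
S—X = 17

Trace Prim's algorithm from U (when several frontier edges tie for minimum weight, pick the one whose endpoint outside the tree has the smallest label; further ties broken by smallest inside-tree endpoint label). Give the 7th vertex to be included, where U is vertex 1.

T

Prim's algorithm from U:
Step 1: frontier [P—U 1, U—W 7, U—V 19, S—U 20] → take P—U (1); add P.
Step 2: frontier [P—R 11, U—W 7, U—V 19, S—U 20] → take U—W (7); add W.
Step 3: frontier [P—R 11, U—V 19, S—U 20, W—X 17] → take P—R (11); add R.
Step 4: frontier [R—X 8, R—T 10, R—V 10, U—V 19, S—U 20, W—X 17] → take R—X (8); add X.
Step 5: frontier [R—T 10, R—V 10, U—V 19, S—U 20, Q—X 4, S—X 17] → take Q—X (4); add Q.
Step 6: frontier [Q—S 14, Q—V 14, R—T 10, R—V 10, U—V 19, S—U 20, S—X 17] → take R—T (10); add T.
Step 7: frontier [Q—S 14, Q—V 14, R—V 10, T—V 15, U—V 19, S—U 20, S—X 17] → take R—V (10); add V.
Step 8: frontier [Q—S 14, S—U 20, S—X 17] → take Q—S (14); add S.
Vertex order: U, P, W, R, X, Q, T, V, S. The 7th vertex is T.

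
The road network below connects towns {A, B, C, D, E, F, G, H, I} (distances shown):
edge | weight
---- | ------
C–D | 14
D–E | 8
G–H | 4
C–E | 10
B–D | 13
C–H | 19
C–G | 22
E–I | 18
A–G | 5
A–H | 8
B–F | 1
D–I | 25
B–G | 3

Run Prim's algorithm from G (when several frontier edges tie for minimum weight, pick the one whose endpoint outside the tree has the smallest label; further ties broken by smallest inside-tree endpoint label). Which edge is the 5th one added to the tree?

Prim's algorithm from G:
Step 1: cheapest edge leaving the tree is B–G (3); add B.
Step 2: cheapest edge leaving the tree is B–F (1); add F.
Step 3: cheapest edge leaving the tree is G–H (4); add H.
Step 4: cheapest edge leaving the tree is A–G (5); add A.
Step 5: cheapest edge leaving the tree is B–D (13); add D.
Step 6: cheapest edge leaving the tree is D–E (8); add E.
Step 7: cheapest edge leaving the tree is C–E (10); add C.
Step 8: cheapest edge leaving the tree is E–I (18); add I.
The 5th edge added is B–D.

B-D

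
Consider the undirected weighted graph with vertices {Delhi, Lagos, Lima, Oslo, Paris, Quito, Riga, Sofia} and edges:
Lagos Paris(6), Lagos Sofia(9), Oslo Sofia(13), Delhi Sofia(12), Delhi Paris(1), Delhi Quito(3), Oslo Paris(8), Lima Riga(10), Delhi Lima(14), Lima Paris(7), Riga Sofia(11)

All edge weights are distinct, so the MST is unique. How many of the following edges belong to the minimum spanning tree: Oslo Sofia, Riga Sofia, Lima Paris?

Sort edges by weight, then run Kruskal:
Delhi Paris (1): add — endpoints in different components.
Delhi Quito (3): add — endpoints in different components.
Lagos Paris (6): add — endpoints in different components.
Lima Paris (7): add — endpoints in different components.
Oslo Paris (8): add — endpoints in different components.
Lagos Sofia (9): add — endpoints in different components.
Lima Riga (10): add — endpoints in different components.
MST edge set: {Delhi Paris, Delhi Quito, Lagos Paris, Lima Paris, Oslo Paris, Lagos Sofia, Lima Riga}.
Of the listed edges, {Lima Paris} are in the MST → 1.

1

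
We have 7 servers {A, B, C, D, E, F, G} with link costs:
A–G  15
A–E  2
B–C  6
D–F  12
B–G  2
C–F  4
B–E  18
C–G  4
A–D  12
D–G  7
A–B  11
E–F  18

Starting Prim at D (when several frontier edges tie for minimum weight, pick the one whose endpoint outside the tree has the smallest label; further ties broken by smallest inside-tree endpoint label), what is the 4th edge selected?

C-F

Prim, starting at D.
Step 1: cheapest edge leaving the tree is D–G (7); add G.
Step 2: cheapest edge leaving the tree is B–G (2); add B.
Step 3: cheapest edge leaving the tree is C–G (4); add C.
Step 4: cheapest edge leaving the tree is C–F (4); add F.
Step 5: cheapest edge leaving the tree is A–B (11); add A.
Step 6: cheapest edge leaving the tree is A–E (2); add E.
The 4th edge added is C–F.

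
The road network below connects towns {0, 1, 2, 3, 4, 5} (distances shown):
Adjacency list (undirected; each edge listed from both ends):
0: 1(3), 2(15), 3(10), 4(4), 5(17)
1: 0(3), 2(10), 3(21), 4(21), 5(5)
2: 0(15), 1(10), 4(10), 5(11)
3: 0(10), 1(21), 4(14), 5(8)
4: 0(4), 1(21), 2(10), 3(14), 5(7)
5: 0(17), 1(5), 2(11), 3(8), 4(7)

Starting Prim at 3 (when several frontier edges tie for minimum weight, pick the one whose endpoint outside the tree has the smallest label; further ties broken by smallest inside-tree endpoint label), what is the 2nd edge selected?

1-5

Prim, starting at 3.
Step 1: cheapest edge leaving the tree is 3 5 (8); add 5.
Step 2: cheapest edge leaving the tree is 1 5 (5); add 1.
Step 3: cheapest edge leaving the tree is 0 1 (3); add 0.
Step 4: cheapest edge leaving the tree is 0 4 (4); add 4.
Step 5: cheapest edge leaving the tree is 1 2 (10); add 2.
The 2nd edge added is 1 5.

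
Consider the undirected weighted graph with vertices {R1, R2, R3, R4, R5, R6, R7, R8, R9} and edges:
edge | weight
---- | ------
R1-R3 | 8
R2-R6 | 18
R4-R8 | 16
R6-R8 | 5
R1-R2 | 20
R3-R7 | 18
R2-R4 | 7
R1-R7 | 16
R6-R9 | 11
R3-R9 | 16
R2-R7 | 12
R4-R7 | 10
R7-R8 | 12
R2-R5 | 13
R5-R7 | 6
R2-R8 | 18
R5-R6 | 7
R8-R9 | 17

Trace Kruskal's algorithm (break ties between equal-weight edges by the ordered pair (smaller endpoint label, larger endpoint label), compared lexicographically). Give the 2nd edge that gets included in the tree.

R5-R7

Kruskal's algorithm — process edges by increasing weight (ties by edge label):
R6-R8 (5): add — endpoints in different components.
R5-R7 (6): add — endpoints in different components.
R2-R4 (7): add — endpoints in different components.
R5-R6 (7): add — endpoints in different components.
R1-R3 (8): add — endpoints in different components.
R4-R7 (10): add — endpoints in different components.
R6-R9 (11): add — endpoints in different components.
R2-R7 (12): skip — R2 and R7 already connected.
R7-R8 (12): skip — R8 and R7 already connected.
R2-R5 (13): skip — R2 and R5 already connected.
R1-R7 (16): add — endpoints in different components.
The 2nd edge added is R5-R7.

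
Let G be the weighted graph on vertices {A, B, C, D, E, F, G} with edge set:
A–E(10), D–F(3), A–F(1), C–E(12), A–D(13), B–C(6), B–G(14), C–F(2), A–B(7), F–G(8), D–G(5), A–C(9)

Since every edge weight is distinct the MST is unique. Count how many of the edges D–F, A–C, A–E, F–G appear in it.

Kruskal's algorithm — process edges by increasing weight (ties by edge label):
A–F (1): add — endpoints in different components.
C–F (2): add — endpoints in different components.
D–F (3): add — endpoints in different components.
D–G (5): add — endpoints in different components.
B–C (6): add — endpoints in different components.
A–B (7): skip — A and B already connected.
F–G (8): skip — F and G already connected.
A–C (9): skip — A and C already connected.
A–E (10): add — endpoints in different components.
MST edge set: {A–F, C–F, D–F, D–G, B–C, A–E}.
Of the listed edges, {D–F, A–E} are in the MST → 2.

2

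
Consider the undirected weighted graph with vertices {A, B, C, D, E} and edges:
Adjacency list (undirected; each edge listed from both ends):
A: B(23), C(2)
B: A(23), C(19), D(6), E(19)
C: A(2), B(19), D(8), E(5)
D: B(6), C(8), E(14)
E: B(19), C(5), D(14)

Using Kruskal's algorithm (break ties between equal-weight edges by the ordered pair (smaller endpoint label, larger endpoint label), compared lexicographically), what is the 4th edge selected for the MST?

C-D

Kruskal's algorithm — process edges by increasing weight (ties by edge label):
A–C (2): add. Components now {A,C} {B} {D} {E}
C–E (5): add. Components now {A,C,E} {B} {D}
B–D (6): add. Components now {A,C,E} {B,D}
C–D (8): add. Components now {A,B,C,D,E}
The 4th edge added is C–D.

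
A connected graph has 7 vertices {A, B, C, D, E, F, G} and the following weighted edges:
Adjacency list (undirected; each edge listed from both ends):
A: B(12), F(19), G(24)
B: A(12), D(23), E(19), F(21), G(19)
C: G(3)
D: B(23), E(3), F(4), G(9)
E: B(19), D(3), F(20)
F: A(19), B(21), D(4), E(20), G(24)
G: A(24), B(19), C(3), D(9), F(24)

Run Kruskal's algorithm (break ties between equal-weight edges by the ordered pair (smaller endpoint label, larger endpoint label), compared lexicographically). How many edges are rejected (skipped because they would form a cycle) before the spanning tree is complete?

0

Kruskal: consider edges lightest-first.
C—G (3): add — endpoints in different components.
D—E (3): add — endpoints in different components.
D—F (4): add — endpoints in different components.
D—G (9): add — endpoints in different components.
A—B (12): add — endpoints in different components.
A—F (19): add — endpoints in different components.
Edges rejected before the tree was complete: 0.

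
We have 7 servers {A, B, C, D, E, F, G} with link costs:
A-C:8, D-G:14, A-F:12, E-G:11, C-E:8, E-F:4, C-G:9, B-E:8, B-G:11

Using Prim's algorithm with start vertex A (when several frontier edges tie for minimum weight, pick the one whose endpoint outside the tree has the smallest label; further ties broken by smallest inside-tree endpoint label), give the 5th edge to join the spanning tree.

Prim's algorithm from A:
Step 1: cheapest edge leaving the tree is A-C (8); add C.
Step 2: cheapest edge leaving the tree is C-E (8); add E.
Step 3: cheapest edge leaving the tree is E-F (4); add F.
Step 4: cheapest edge leaving the tree is B-E (8); add B.
Step 5: cheapest edge leaving the tree is C-G (9); add G.
Step 6: cheapest edge leaving the tree is D-G (14); add D.
The 5th edge added is C-G.

C-G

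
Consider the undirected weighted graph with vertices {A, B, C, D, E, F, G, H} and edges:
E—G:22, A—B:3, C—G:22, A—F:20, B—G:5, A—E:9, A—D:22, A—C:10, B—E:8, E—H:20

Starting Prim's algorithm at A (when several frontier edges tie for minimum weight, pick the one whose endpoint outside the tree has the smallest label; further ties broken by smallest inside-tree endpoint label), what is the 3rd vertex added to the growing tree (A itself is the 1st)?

Prim, starting at A.
Step 1: cheapest edge leaving the tree is A—B (3); add B.
Step 2: cheapest edge leaving the tree is B—G (5); add G.
Step 3: cheapest edge leaving the tree is B—E (8); add E.
Step 4: cheapest edge leaving the tree is A—C (10); add C.
Step 5: cheapest edge leaving the tree is A—F (20); add F.
Step 6: cheapest edge leaving the tree is E—H (20); add H.
Step 7: cheapest edge leaving the tree is A—D (22); add D.
Vertex order: A, B, G, E, C, F, H, D. The 3rd vertex is G.

G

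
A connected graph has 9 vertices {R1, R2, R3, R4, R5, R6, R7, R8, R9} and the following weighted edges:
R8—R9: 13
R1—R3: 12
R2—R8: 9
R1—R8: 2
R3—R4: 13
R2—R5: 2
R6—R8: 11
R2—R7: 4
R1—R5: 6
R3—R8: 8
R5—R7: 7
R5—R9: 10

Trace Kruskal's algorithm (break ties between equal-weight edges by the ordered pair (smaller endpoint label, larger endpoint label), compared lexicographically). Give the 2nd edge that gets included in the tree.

R2-R5

Kruskal: consider edges lightest-first.
R1—R8 (2): add — endpoints in different components.
R2—R5 (2): add — endpoints in different components.
R2—R7 (4): add — endpoints in different components.
R1—R5 (6): add — endpoints in different components.
R5—R7 (7): skip — R5 and R7 already connected.
R3—R8 (8): add — endpoints in different components.
R2—R8 (9): skip — R2 and R8 already connected.
R5—R9 (10): add — endpoints in different components.
R6—R8 (11): add — endpoints in different components.
R1—R3 (12): skip — R1 and R3 already connected.
R3—R4 (13): add — endpoints in different components.
The 2nd edge added is R2—R5.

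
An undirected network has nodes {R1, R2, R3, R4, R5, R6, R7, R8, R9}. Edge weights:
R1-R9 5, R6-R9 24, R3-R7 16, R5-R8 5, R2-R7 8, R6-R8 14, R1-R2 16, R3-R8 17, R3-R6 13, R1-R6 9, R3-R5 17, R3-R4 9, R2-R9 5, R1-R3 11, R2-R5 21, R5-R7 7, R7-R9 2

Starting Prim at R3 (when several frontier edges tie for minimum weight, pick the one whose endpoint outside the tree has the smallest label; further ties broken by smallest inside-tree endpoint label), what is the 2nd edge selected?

Grow the tree from R3 using Prim:
Step 1: cheapest edge leaving the tree is R3-R4 (9); add R4.
Step 2: cheapest edge leaving the tree is R1-R3 (11); add R1.
Step 3: cheapest edge leaving the tree is R1-R9 (5); add R9.
Step 4: cheapest edge leaving the tree is R7-R9 (2); add R7.
Step 5: cheapest edge leaving the tree is R2-R9 (5); add R2.
Step 6: cheapest edge leaving the tree is R5-R7 (7); add R5.
Step 7: cheapest edge leaving the tree is R5-R8 (5); add R8.
Step 8: cheapest edge leaving the tree is R1-R6 (9); add R6.
The 2nd edge added is R1-R3.

R1-R3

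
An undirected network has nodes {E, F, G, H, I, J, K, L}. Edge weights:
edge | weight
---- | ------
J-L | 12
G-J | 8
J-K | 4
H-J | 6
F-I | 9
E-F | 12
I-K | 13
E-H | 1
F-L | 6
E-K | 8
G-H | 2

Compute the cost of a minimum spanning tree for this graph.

Kruskal's algorithm — process edges by increasing weight (ties by edge label):
E-H (1): add — endpoints in different components.
G-H (2): add — endpoints in different components.
J-K (4): add — endpoints in different components.
F-L (6): add — endpoints in different components.
H-J (6): add — endpoints in different components.
E-K (8): skip — E and K already connected.
G-J (8): skip — G and J already connected.
F-I (9): add — endpoints in different components.
E-F (12): add — endpoints in different components.
MST edges: E-H, G-H, J-K, F-L, H-J, F-I, E-F; total weight 1+2+4+6+6+9+12 = 40.

40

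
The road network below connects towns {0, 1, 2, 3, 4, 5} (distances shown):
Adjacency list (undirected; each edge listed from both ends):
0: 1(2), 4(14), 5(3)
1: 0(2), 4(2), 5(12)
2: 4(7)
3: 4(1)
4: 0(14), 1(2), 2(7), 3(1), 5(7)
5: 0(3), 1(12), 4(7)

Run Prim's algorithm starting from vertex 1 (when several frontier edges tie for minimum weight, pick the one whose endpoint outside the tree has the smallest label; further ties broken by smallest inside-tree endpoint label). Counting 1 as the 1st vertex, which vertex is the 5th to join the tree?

Prim, starting at 1.
Step 1: frontier [0–1 2, 1–4 2, 1–5 12] → take 0–1 (2); add 0.
Step 2: frontier [0–5 3, 0–4 14, 1–4 2, 1–5 12] → take 1–4 (2); add 4.
Step 3: frontier [0–5 3, 1–5 12, 3–4 1, 2–4 7, 4–5 7] → take 3–4 (1); add 3.
Step 4: frontier [0–5 3, 1–5 12, 2–4 7, 4–5 7] → take 0–5 (3); add 5.
Step 5: frontier [2–4 7] → take 2–4 (7); add 2.
Vertex order: 1, 0, 4, 3, 5, 2. The 5th vertex is 5.

5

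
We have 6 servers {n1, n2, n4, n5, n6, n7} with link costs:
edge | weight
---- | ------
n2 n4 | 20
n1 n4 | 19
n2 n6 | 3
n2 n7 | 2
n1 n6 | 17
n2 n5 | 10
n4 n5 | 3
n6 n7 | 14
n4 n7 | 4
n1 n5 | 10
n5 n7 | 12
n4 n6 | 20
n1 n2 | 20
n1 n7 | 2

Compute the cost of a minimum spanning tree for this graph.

Prim, starting at n1.
Step 1: cheapest edge leaving the tree is n1 n7 (2); add n7.
Step 2: cheapest edge leaving the tree is n2 n7 (2); add n2.
Step 3: cheapest edge leaving the tree is n2 n6 (3); add n6.
Step 4: cheapest edge leaving the tree is n4 n7 (4); add n4.
Step 5: cheapest edge leaving the tree is n4 n5 (3); add n5.
MST edges: n1 n7, n2 n7, n2 n6, n4 n7, n4 n5; total weight 2+2+3+4+3 = 14.

14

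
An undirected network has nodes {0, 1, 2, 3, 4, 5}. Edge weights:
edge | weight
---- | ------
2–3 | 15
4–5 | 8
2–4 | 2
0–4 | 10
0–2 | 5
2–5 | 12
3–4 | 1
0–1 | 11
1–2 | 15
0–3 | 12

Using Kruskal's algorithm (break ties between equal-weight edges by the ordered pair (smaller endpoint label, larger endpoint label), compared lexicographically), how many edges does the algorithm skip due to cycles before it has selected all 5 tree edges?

Kruskal's algorithm — process edges by increasing weight (ties by edge label):
3–4 (1): add. Components now {0} {1} {2} {3,4} {5}
2–4 (2): add. Components now {0} {1} {2,3,4} {5}
0–2 (5): add. Components now {0,2,3,4} {1} {5}
4–5 (8): add. Components now {0,2,3,4,5} {1}
0–4 (10): skip — 0 and 4 already connected.
0–1 (11): add. Components now {0,1,2,3,4,5}
Edges rejected before the tree was complete: 1.

1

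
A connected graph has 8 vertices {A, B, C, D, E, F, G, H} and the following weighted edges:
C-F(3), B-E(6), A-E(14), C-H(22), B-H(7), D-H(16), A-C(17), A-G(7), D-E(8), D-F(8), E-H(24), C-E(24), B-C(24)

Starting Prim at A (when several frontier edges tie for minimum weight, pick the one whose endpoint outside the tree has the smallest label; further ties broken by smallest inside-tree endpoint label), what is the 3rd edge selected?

B-E

Grow the tree from A using Prim:
Step 1: cheapest edge leaving the tree is A-G (7); add G.
Step 2: cheapest edge leaving the tree is A-E (14); add E.
Step 3: cheapest edge leaving the tree is B-E (6); add B.
Step 4: cheapest edge leaving the tree is B-H (7); add H.
Step 5: cheapest edge leaving the tree is D-E (8); add D.
Step 6: cheapest edge leaving the tree is D-F (8); add F.
Step 7: cheapest edge leaving the tree is C-F (3); add C.
The 3rd edge added is B-E.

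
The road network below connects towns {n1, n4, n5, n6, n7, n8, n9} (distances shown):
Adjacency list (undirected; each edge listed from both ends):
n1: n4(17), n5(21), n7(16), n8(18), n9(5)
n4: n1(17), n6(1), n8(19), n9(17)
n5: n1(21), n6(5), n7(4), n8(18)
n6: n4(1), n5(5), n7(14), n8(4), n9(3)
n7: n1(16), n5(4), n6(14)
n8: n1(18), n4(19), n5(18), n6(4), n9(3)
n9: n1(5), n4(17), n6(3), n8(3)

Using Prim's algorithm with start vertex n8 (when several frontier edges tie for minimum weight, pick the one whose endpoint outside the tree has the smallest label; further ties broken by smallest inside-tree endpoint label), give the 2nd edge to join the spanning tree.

Grow the tree from n8 using Prim:
Step 1: cheapest edge leaving the tree is n8-n9 (3); add n9.
Step 2: cheapest edge leaving the tree is n6-n9 (3); add n6.
Step 3: cheapest edge leaving the tree is n4-n6 (1); add n4.
Step 4: cheapest edge leaving the tree is n1-n9 (5); add n1.
Step 5: cheapest edge leaving the tree is n5-n6 (5); add n5.
Step 6: cheapest edge leaving the tree is n5-n7 (4); add n7.
The 2nd edge added is n6-n9.

n6-n9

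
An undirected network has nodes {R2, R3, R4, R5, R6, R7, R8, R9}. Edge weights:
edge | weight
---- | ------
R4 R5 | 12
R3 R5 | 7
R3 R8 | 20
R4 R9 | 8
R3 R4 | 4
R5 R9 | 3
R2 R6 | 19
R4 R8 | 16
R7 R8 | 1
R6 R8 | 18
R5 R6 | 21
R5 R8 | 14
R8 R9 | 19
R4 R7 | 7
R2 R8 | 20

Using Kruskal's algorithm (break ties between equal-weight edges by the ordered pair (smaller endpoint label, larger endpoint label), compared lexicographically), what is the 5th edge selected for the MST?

Sort edges by weight, then run Kruskal:
R7 R8 (1): add — endpoints in different components.
R5 R9 (3): add — endpoints in different components.
R3 R4 (4): add — endpoints in different components.
R3 R5 (7): add — endpoints in different components.
R4 R7 (7): add — endpoints in different components.
R4 R9 (8): skip — R4 and R9 already connected.
R4 R5 (12): skip — R5 and R4 already connected.
R5 R8 (14): skip — R8 and R5 already connected.
R4 R8 (16): skip — R8 and R4 already connected.
R6 R8 (18): add — endpoints in different components.
R2 R6 (19): add — endpoints in different components.
The 5th edge added is R4 R7.

R4-R7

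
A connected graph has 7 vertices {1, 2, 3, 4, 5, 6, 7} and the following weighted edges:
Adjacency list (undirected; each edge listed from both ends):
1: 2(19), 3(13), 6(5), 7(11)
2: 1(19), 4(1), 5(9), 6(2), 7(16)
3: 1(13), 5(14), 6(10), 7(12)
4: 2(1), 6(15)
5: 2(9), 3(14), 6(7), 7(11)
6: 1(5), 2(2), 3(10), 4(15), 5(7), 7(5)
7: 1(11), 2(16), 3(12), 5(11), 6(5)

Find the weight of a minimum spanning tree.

Kruskal's algorithm — process edges by increasing weight (ties by edge label):
2–4 (1): add — endpoints in different components.
2–6 (2): add — endpoints in different components.
1–6 (5): add — endpoints in different components.
6–7 (5): add — endpoints in different components.
5–6 (7): add — endpoints in different components.
2–5 (9): skip — 2 and 5 already connected.
3–6 (10): add — endpoints in different components.
MST edges: 2–4, 2–6, 1–6, 6–7, 5–6, 3–6; total weight 1+2+5+5+7+10 = 30.

30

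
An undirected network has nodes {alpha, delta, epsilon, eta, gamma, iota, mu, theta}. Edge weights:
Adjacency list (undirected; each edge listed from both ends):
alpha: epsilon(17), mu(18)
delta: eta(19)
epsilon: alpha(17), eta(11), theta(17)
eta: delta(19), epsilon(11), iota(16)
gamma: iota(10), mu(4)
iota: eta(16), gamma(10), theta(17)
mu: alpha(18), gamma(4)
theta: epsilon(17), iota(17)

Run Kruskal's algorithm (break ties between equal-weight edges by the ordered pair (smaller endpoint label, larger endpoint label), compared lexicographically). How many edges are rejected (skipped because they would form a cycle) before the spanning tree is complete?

2

Sort edges by weight, then run Kruskal:
gamma–mu (4): add — endpoints in different components.
gamma–iota (10): add — endpoints in different components.
epsilon–eta (11): add — endpoints in different components.
eta–iota (16): add — endpoints in different components.
alpha–epsilon (17): add — endpoints in different components.
epsilon–theta (17): add — endpoints in different components.
iota–theta (17): skip — theta and iota already connected.
alpha–mu (18): skip — alpha and mu already connected.
delta–eta (19): add — endpoints in different components.
Edges rejected before the tree was complete: 2.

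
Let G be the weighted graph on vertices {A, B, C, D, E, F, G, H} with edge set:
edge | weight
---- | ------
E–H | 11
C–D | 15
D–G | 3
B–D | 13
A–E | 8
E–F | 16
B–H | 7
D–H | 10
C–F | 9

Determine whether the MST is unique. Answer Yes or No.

Sort edges by weight, then run Kruskal:
D–G (3): add — endpoints in different components.
B–H (7): add — endpoints in different components.
A–E (8): add — endpoints in different components.
C–F (9): add — endpoints in different components.
D–H (10): add — endpoints in different components.
E–H (11): add — endpoints in different components.
B–D (13): skip — B and D already connected.
C–D (15): add — endpoints in different components.
Every non-tree edge has weight strictly greater than the heaviest edge on the tree path between its endpoints, so the MST is unique.

Yes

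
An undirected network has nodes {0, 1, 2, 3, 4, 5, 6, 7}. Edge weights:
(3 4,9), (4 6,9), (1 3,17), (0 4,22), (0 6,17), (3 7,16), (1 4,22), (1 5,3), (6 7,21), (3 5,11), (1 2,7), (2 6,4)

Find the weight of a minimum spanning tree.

65

Grow the tree from 4 using Prim:
Step 1: cheapest edge leaving the tree is 3 4 (9); add 3.
Step 2: cheapest edge leaving the tree is 4 6 (9); add 6.
Step 3: cheapest edge leaving the tree is 2 6 (4); add 2.
Step 4: cheapest edge leaving the tree is 1 2 (7); add 1.
Step 5: cheapest edge leaving the tree is 1 5 (3); add 5.
Step 6: cheapest edge leaving the tree is 3 7 (16); add 7.
Step 7: cheapest edge leaving the tree is 0 6 (17); add 0.
MST edges: 3 4, 4 6, 2 6, 1 2, 1 5, 3 7, 0 6; total weight 9+9+4+7+3+16+17 = 65.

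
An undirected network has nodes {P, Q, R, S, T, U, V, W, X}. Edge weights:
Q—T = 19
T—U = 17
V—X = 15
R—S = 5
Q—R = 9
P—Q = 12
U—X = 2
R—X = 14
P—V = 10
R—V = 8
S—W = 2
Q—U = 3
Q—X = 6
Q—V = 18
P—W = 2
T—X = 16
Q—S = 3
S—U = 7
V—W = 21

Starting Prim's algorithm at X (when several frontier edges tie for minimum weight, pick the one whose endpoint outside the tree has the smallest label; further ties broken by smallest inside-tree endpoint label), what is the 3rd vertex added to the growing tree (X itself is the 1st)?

Grow the tree from X using Prim:
Step 1: cheapest edge leaving the tree is U—X (2); add U.
Step 2: cheapest edge leaving the tree is Q—U (3); add Q.
Step 3: cheapest edge leaving the tree is Q—S (3); add S.
Step 4: cheapest edge leaving the tree is S—W (2); add W.
Step 5: cheapest edge leaving the tree is P—W (2); add P.
Step 6: cheapest edge leaving the tree is R—S (5); add R.
Step 7: cheapest edge leaving the tree is R—V (8); add V.
Step 8: cheapest edge leaving the tree is T—X (16); add T.
Vertex order: X, U, Q, S, W, P, R, V, T. The 3rd vertex is Q.

Q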